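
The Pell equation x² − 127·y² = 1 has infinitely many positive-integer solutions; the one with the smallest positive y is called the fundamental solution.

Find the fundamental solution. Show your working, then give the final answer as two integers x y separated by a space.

4730624 419775

d=127: √d = [11; 3,1,2,2,7,11,7,2,2,1,3,22] (ℓ=12, even), read p_11/q_11
k=0  a_k=11  p_k/q_k = 11/1
…
k=2  a_k=1  p_k/q_k = 45/4
…
k=9  a_k=2  p_k/q_k = 906941/80478
k=10  a_k=1  p_k/q_k = 1274561/113099
k=11  a_k=3  p_k/q_k = 4730624/419775
(x₁, y₁) = (4730624, 419775);  4730624² − 127·419775² = 1 ✓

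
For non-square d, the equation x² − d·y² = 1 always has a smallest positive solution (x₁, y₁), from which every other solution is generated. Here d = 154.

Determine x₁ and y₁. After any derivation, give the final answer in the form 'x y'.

21295 1716

√154 = [12; 2,2,3,1,2,1,3,2,2,24, …], period ℓ=10 (even) → k=9
a_0=12:  p_0=12·1+0=12,  q_0=12·0+1=1
…
a_2=2:  p_2=2·25+12=62,  q_2=2·2+1=5
…
a_7=3:  p_7=3·1030+757=3847,  q_7=3·83+61=310
a_8=2:  p_8=2·3847+1030=8724,  q_8=2·310+83=703
a_9=2:  p_9=2·8724+3847=21295,  q_9=2·703+310=1716
→ (21295, 1716).  Check: 21295²=453477025, 154·1716²=453477024, difference 1.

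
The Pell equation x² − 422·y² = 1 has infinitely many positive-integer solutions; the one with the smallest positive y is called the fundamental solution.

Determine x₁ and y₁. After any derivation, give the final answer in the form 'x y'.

7022501 341850

√422 = [20; 1,1,5,2,1,…,1,1,40, …], period ℓ=14 (even) → k=13
a_0=20:  p_0=20·1+0=20,  q_0=20·0+1=1
…
a_3=5:  p_3=5·41+21=226,  q_3=5·2+1=11
…
a_5=1:  p_5=1·493+226=719,  q_5=1·24+11=35
a_6=3:  p_6=3·719+493=2650,  q_6=3·35+24=129
a_7=20:  p_7=20·2650+719=53719,  q_7=20·129+35=2615
…
a_10=2:  p_10=2·217526+163807=598859,  q_10=2·10589+7974=29152
a_11=5:  p_11=5·598859+217526=3211821,  q_11=5·29152+10589=156349
a_12=1:  p_12=1·3211821+598859=3810680,  q_12=1·156349+29152=185501
a_13=1:  p_13=1·3810680+3211821=7022501,  q_13=1·185501+156349=341850
→ (7022501, 341850).  Check: 7022501²=49315520295001, 422·341850²=49315520295000, difference 1.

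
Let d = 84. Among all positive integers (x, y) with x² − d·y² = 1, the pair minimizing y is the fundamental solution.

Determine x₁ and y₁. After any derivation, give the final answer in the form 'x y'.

[9; 6,18] for √84; ℓ=2 ⇒ convergent index 1
a_0=9:  p_0=9·1+0=9,  q_0=9·0+1=1
a_1=6:  p_1=6·9+1=55,  q_1=6·1+0=6
→ (55, 6).  Check: 55²=3025, 84·6²=3024, difference 1.

55 6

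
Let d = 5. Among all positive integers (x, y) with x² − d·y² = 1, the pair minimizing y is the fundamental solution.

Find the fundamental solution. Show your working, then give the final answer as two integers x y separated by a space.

√5 → a₀=2, period (4); ℓ=1 odd so k=1
k=0  a_k=2  p_k/q_k = 2/1
k=1  a_k=4  p_k/q_k = 9/4
fundamental: x₁=9, y₁=4  (since 81 − 5·16 = 1)

9 4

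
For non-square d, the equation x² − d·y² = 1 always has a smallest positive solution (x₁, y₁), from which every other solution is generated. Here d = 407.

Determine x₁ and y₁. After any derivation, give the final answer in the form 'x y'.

√407 = [20; 5,1,2,1,5,40, …], period ℓ=6 (even) → k=5
k=0  a_k=20  p_k/q_k = 20/1
k=1  a_k=5  p_k/q_k = 101/5
k=2  a_k=1  p_k/q_k = 121/6
k=3  a_k=2  p_k/q_k = 343/17
k=4  a_k=1  p_k/q_k = 464/23
k=5  a_k=5  p_k/q_k = 2663/132
fundamental: x₁=2663, y₁=132  (since 7091569 − 407·17424 = 1)

2663 132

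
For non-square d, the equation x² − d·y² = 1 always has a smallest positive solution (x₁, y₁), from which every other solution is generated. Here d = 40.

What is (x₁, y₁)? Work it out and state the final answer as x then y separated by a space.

d=40: √d = [6; 3,12] (ℓ=2, even), read p_1/q_1
k=0  a_k=6  p_k/q_k = 6/1
k=1  a_k=3  p_k/q_k = 19/3
(x₁, y₁) = (19, 3);  19² − 40·3² = 1 ✓

19 3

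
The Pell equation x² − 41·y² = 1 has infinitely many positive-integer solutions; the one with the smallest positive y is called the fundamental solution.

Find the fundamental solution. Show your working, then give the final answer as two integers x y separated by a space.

2049 320

d=41: √d = [6; 2,2,12] (ℓ=3, odd), read p_5/q_5
step 0: (6, 1)  from 6·(1,0) + (0,1)
…
step 4: (826, 129)  from 2·(397,62) + (32,5)
step 5: (2049, 320)  from 2·(826,129) + (397,62)
(x₁, y₁) = (2049, 320);  2049² − 41·320² = 1 ✓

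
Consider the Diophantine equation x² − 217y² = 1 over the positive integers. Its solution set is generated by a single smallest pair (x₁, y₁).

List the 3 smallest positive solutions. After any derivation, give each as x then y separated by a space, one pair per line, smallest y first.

√217 = [14; 1,2,1,2,1,…,2,1,28, …], period ℓ=16 (even) → k=15
i=0: a=14 ⇒ p=14, q=1
…
i=2: a=2 ⇒ p=44, q=3
…
i=4: a=2 ⇒ p=162, q=11
…
i=6: a=1 ⇒ p=383, q=26
…
i=9: a=9 ⇒ p=139163, q=9447
…
i=11: a=1 ⇒ p=293381, q=19916
i=12: a=2 ⇒ p=740980, q=50301
…
i=14: a=2 ⇒ p=2809702, q=190735
i=15: a=1 ⇒ p=3844063, q=260952
→ (3844063, 260952).  Check: 3844063²=14776820347969, 217·260952²=14776820347968, difference 1.
n=2: (3844063,260952)∘(3844063,260952) = (3844063·3844063+217·260952·260952, 3844063·260952+260952·3844063) = (29553640695937,2006231855952)
n=3: (29553640695937,2006231855952)∘(3844063,260952) = (3844063·29553640695937+217·260952·2006231855952, 3844063·2006231855952+260952·29553640695937) = (227212113429087499999,15424163293772565000)

3844063 260952
29553640695937 2006231855952
227212113429087499999 15424163293772565000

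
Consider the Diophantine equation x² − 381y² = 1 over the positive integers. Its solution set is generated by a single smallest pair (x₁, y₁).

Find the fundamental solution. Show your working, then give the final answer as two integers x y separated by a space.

1015 52

[19; 1,1,12,1,1,38] for √381; ℓ=6 ⇒ convergent index 5
a_0=19:  p_0=19·1+0=19,  q_0=19·0+1=1
a_1=1:  p_1=1·19+1=20,  q_1=1·1+0=1
…
a_3=12:  p_3=12·39+20=488,  q_3=12·2+1=25
a_4=1:  p_4=1·488+39=527,  q_4=1·25+2=27
a_5=1:  p_5=1·527+488=1015,  q_5=1·27+25=52
→ (1015, 52).  Check: 1015²=1030225, 381·52²=1030224, difference 1.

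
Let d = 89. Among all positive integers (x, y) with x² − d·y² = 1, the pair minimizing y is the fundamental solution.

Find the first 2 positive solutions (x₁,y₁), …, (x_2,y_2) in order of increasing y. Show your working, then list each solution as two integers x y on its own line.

√89 = [9; 2,3,3,2,18, …], period ℓ=5 (odd) → k=9
a_0=9:  p_0=9·1+0=9,  q_0=9·0+1=1
…
a_8=3:  p_8=3·66019+18934=216991,  q_8=3·6998+2007=23001
a_9=2:  p_9=2·216991+66019=500001,  q_9=2·23001+6998=53000
→ (500001, 53000).  Check: 500001²=250001000001, 89·53000²=250001000000, difference 1.
(500001+53000√89)^2 = 500002000001 + 53000106000√89

500001 53000
500002000001 53000106000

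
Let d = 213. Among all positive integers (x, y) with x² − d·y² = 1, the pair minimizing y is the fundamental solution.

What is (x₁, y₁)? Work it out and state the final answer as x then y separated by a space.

194399 13320

√213 = [14; 1,1,2,6,1,8,1,6,2,1,1,28, …], period ℓ=12 (even) → k=11
step 0: (14, 1)  from 14·(1,0) + (0,1)
step 1: (15, 1)  from 1·(14,1) + (1,0)
step 2: (29, 2)  from 1·(15,1) + (14,1)
…
step 5: (540, 37)  from 1·(467,32) + (73,5)
…
step 7: (5327, 365)  from 1·(4787,328) + (540,37)
…
step 9: (78825, 5401)  from 2·(36749,2518) + (5327,365)
step 10: (115574, 7919)  from 1·(78825,5401) + (36749,2518)
step 11: (194399, 13320)  from 1·(115574,7919) + (78825,5401)
→ (194399, 13320).  Check: 194399²=37790971201, 213·13320²=37790971200, difference 1.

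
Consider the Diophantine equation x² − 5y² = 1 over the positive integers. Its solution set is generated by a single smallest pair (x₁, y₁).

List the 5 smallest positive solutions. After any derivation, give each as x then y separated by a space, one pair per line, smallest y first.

√5 → a₀=2, period (4); ℓ=1 odd so k=1
i=0: a=2 ⇒ p=2, q=1
i=1: a=4 ⇒ p=9, q=4
→ (9, 4).  Check: 9²=81, 5·4²=80, difference 1.
(x_2, y_2) = (9·9 + 5·4·4, 9·4 + 4·9) = (161, 72)
(x_3, y_3) = (9·161 + 5·4·72, 9·72 + 4·161) = (2889, 1292)
(x_4, y_4) = (9·2889 + 5·4·1292, 9·1292 + 4·2889) = (51841, 23184)
(x_5, y_5) = (9·51841 + 5·4·23184, 9·23184 + 4·51841) = (930249, 416020)

9 4
161 72
2889 1292
51841 23184
930249 416020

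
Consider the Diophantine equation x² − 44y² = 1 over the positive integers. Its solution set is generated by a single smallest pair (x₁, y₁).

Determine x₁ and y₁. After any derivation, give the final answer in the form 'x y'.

199 30

√44 → a₀=6, period (1,1,1,2,1,1,1,12); ℓ=8 even so k=7
step 0: (6, 1)  from 6·(1,0) + (0,1)
…
step 2: (13, 2)  from 1·(7,1) + (6,1)
step 3: (20, 3)  from 1·(13,2) + (7,1)
…
step 5: (73, 11)  from 1·(53,8) + (20,3)
step 6: (126, 19)  from 1·(73,11) + (53,8)
step 7: (199, 30)  from 1·(126,19) + (73,11)
fundamental: x₁=199, y₁=30  (since 39601 − 44·900 = 1)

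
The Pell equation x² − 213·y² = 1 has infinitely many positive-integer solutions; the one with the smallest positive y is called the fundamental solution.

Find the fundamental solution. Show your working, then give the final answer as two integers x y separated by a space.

194399 13320

√213 → a₀=14, period (1,1,2,6,1,8,1,6,2,1,1,28); ℓ=12 even so k=11
i=0: a=14 ⇒ p=14, q=1
…
i=2: a=1 ⇒ p=29, q=2
i=3: a=2 ⇒ p=73, q=5
i=4: a=6 ⇒ p=467, q=32
…
i=8: a=6 ⇒ p=36749, q=2518
…
i=10: a=1 ⇒ p=115574, q=7919
i=11: a=1 ⇒ p=194399, q=13320
→ (194399, 13320).  Check: 194399²=37790971201, 213·13320²=37790971200, difference 1.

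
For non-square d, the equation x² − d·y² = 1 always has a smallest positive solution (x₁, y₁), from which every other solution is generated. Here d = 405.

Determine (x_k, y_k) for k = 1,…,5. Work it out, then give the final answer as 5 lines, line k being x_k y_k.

161 8
51841 2576
16692641 829464
5374978561 267084832
1730726404001 86000486440

d=405: √d = [20; 8,40] (ℓ=2, even), read p_1/q_1
k=0  a_k=20  p_k/q_k = 20/1
k=1  a_k=8  p_k/q_k = 161/8
→ (161, 8).  Check: 161²=25921, 405·8²=25920, difference 1.
n=2: (161,8)∘(161,8) = (161·161+405·8·8, 161·8+8·161) = (51841,2576)
n=3: (51841,2576)∘(161,8) = (161·51841+405·8·2576, 161·2576+8·51841) = (16692641,829464)
n=4: (16692641,829464)∘(161,8) = (161·16692641+405·8·829464, 161·829464+8·16692641) = (5374978561,267084832)
n=5: (5374978561,267084832)∘(161,8) = (161·5374978561+405·8·267084832, 161·267084832+8·5374978561) = (1730726404001,86000486440)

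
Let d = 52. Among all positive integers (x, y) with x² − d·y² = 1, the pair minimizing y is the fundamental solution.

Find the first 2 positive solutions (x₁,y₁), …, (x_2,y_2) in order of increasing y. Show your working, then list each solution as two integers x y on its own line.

649 90
842401 116820

√52 = [7; 4,1,2,1,4,14, …], period ℓ=6 (even) → k=5
a_0=7:  p_0=7·1+0=7,  q_0=7·0+1=1
…
a_2=1:  p_2=1·29+7=36,  q_2=1·4+1=5
a_3=2:  p_3=2·36+29=101,  q_3=2·5+4=14
a_4=1:  p_4=1·101+36=137,  q_4=1·14+5=19
a_5=4:  p_5=4·137+101=649,  q_5=4·19+14=90
→ (649, 90).  Check: 649²=421201, 52·90²=421200, difference 1.
(649+90√52)^2 = 842401 + 116820√52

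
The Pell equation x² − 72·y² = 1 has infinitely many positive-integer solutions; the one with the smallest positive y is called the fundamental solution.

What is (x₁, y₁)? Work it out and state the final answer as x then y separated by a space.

17 2

√72 = [8; 2,16, …], period ℓ=2 (even) → k=1
k=0  a_k=8  p_k/q_k = 8/1
k=1  a_k=2  p_k/q_k = 17/2
→ (17, 2).  Check: 17²=289, 72·2²=288, difference 1.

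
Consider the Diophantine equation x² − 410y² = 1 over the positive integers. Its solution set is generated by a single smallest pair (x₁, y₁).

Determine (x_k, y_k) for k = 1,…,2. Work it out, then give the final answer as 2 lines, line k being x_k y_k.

d=410: √d = [20; 4,40] (ℓ=2, even), read p_1/q_1
a_0=20:  p_0=20·1+0=20,  q_0=20·0+1=1
a_1=4:  p_1=4·20+1=81,  q_1=4·1+0=4
(x₁, y₁) = (81, 4);  81² − 410·4² = 1 ✓
n=2: (81,4)∘(81,4) = (81·81+410·4·4, 81·4+4·81) = (13121,648)

81 4
13121 648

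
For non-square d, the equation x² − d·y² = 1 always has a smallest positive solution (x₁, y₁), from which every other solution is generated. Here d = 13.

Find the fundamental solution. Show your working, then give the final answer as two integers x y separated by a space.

d=13: √d = [3; 1,1,1,1,6] (ℓ=5, odd), read p_9/q_9
step 0: (3, 1)  from 3·(1,0) + (0,1)
…
step 3: (11, 3)  from 1·(7,2) + (4,1)
…
step 5: (119, 33)  from 6·(18,5) + (11,3)
…
step 8: (393, 109)  from 1·(256,71) + (137,38)
step 9: (649, 180)  from 1·(393,109) + (256,71)
→ (649, 180).  Check: 649²=421201, 13·180²=421200, difference 1.

649 180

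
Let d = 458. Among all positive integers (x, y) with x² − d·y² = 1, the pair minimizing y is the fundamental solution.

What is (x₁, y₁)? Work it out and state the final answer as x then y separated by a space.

22899 1070

√458 → a₀=21, period (2,2,42); ℓ=3 odd so k=5
i=0: a=21 ⇒ p=21, q=1
…
i=2: a=2 ⇒ p=107, q=5
…
i=4: a=2 ⇒ p=9181, q=429
i=5: a=2 ⇒ p=22899, q=1070
→ (22899, 1070).  Check: 22899²=524364201, 458·1070²=524364200, difference 1.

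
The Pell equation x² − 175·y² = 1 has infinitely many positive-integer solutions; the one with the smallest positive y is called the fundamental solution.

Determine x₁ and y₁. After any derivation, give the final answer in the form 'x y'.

2024 153

√175 = [13; 4,2,1,2,4,26, …], period ℓ=6 (even) → k=5
a_0=13:  p_0=13·1+0=13,  q_0=13·0+1=1
a_1=4:  p_1=4·13+1=53,  q_1=4·1+0=4
a_2=2:  p_2=2·53+13=119,  q_2=2·4+1=9
…
a_4=2:  p_4=2·172+119=463,  q_4=2·13+9=35
a_5=4:  p_5=4·463+172=2024,  q_5=4·35+13=153
→ (2024, 153).  Check: 2024²=4096576, 175·153²=4096575, difference 1.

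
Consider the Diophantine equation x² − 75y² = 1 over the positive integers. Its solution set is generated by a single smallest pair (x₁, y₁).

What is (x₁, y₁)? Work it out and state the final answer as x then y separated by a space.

[8; 1,1,1,16] for √75; ℓ=4 ⇒ convergent index 3
a_0=8:  p_0=8·1+0=8,  q_0=8·0+1=1
…
a_2=1:  p_2=1·9+8=17,  q_2=1·1+1=2
a_3=1:  p_3=1·17+9=26,  q_3=1·2+1=3
→ (26, 3).  Check: 26²=676, 75·3²=675, difference 1.

26 3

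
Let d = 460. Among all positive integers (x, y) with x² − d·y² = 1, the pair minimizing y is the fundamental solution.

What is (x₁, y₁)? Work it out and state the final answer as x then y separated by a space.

√460 → a₀=21, period (2,4,3,1,2,10,2,1,3,4,2,42); ℓ=12 even so k=11
a_0=21:  p_0=21·1+0=21,  q_0=21·0+1=1
a_1=2:  p_1=2·21+1=43,  q_1=2·1+0=2
a_2=4:  p_2=4·43+21=193,  q_2=4·2+1=9
a_3=3:  p_3=3·193+43=622,  q_3=3·9+2=29
a_4=1:  p_4=1·622+193=815,  q_4=1·29+9=38
a_5=2:  p_5=2·815+622=2252,  q_5=2·38+29=105
a_6=10:  p_6=10·2252+815=23335,  q_6=10·105+38=1088
a_7=2:  p_7=2·23335+2252=48922,  q_7=2·1088+105=2281
a_8=1:  p_8=1·48922+23335=72257,  q_8=1·2281+1088=3369
a_9=3:  p_9=3·72257+48922=265693,  q_9=3·3369+2281=12388
a_10=4:  p_10=4·265693+72257=1135029,  q_10=4·12388+3369=52921
a_11=2:  p_11=2·1135029+265693=2535751,  q_11=2·52921+12388=118230
(x₁, y₁) = (2535751, 118230);  2535751² − 460·118230² = 1 ✓

2535751 118230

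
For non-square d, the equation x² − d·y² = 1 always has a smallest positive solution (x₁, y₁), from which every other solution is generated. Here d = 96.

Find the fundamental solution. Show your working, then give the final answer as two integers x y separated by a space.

√96 = [9; 1,3,1,18, …], period ℓ=4 (even) → k=3
step 0: (9, 1)  from 9·(1,0) + (0,1)
step 1: (10, 1)  from 1·(9,1) + (1,0)
step 2: (39, 4)  from 3·(10,1) + (9,1)
step 3: (49, 5)  from 1·(39,4) + (10,1)
→ (49, 5).  Check: 49²=2401, 96·5²=2400, difference 1.

49 5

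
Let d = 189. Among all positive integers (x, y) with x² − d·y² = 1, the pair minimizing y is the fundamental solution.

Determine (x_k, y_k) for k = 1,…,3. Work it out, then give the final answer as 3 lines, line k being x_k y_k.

55 4
6049 440
665335 48396

[13; 1,2,1,26] for √189; ℓ=4 ⇒ convergent index 3
a_0=13:  p_0=13·1+0=13,  q_0=13·0+1=1
…
a_2=2:  p_2=2·14+13=41,  q_2=2·1+1=3
a_3=1:  p_3=1·41+14=55,  q_3=1·3+1=4
(x₁, y₁) = (55, 4);  55² − 189·4² = 1 ✓
(55+4√189)^2 = 6049 + 440√189
(55+4√189)^3 = 665335 + 48396√189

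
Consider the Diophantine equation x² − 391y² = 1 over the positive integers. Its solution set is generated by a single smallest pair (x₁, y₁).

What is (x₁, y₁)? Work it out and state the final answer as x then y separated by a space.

√391 = [19; 1,3,2,2,1,…,3,1,38, …], period ℓ=16 (even) → k=15
k=0  a_k=19  p_k/q_k = 19/1
k=1  a_k=1  p_k/q_k = 20/1
k=2  a_k=3  p_k/q_k = 79/4
k=3  a_k=2  p_k/q_k = 178/9
…
k=5  a_k=1  p_k/q_k = 613/31
k=6  a_k=1  p_k/q_k = 1048/53
…
k=8  a_k=19  p_k/q_k = 52519/2656
k=9  a_k=2  p_k/q_k = 107747/5449
k=10  a_k=1  p_k/q_k = 160266/8105
k=11  a_k=1  p_k/q_k = 268013/13554
…
k=14  a_k=3  p_k/q_k = 5678083/287153
k=15  a_k=1  p_k/q_k = 7338680/371133
(x₁, y₁) = (7338680, 371133);  7338680² − 391·371133² = 1 ✓

7338680 371133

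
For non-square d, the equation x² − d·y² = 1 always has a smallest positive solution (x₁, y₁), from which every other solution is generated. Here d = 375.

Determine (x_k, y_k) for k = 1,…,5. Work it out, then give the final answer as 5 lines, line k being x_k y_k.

15124 781
457470751 23623688
13837575261124 714569313843
418558976041008001 21614292581499376
12660571893450834753124 653789121290623811405

√375 = [19; 2,1,2,1,5,1,2,1,2,38, …], period ℓ=10 (even) → k=9
a_0=19:  p_0=19·1+0=19,  q_0=19·0+1=1
…
a_3=2:  p_3=2·58+39=155,  q_3=2·3+2=8
…
a_6=1:  p_6=1·1220+213=1433,  q_6=1·63+11=74
a_7=2:  p_7=2·1433+1220=4086,  q_7=2·74+63=211
a_8=1:  p_8=1·4086+1433=5519,  q_8=1·211+74=285
a_9=2:  p_9=2·5519+4086=15124,  q_9=2·285+211=781
fundamental: x₁=15124, y₁=781  (since 228735376 − 375·609961 = 1)
(x_2, y_2) = (15124·15124 + 375·781·781, 15124·781 + 781·15124) = (457470751, 23623688)
(x_3, y_3) = (15124·457470751 + 375·781·23623688, 15124·23623688 + 781·457470751) = (13837575261124, 714569313843)
(x_4, y_4) = (15124·13837575261124 + 375·781·714569313843, 15124·714569313843 + 781·13837575261124) = (418558976041008001, 21614292581499376)
(x_5, y_5) = (15124·418558976041008001 + 375·781·21614292581499376, 15124·21614292581499376 + 781·418558976041008001) = (12660571893450834753124, 653789121290623811405)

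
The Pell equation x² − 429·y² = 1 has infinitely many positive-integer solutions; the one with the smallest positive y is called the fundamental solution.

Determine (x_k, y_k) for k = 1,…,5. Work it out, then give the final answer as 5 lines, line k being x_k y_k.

1524095 73584
4645731138049 224298012960
14161071197688057215 683702960124468816
43165635614076113391052801 2084056526021580302230080
131577058822456507006275549422975 6352600262053037158494583086384

d=429: √d = [20; 1,2,2,9,1,12,1,9,2,2,1,40] (ℓ=12, even), read p_11/q_11
i=0: a=20 ⇒ p=20, q=1
i=1: a=1 ⇒ p=21, q=1
i=2: a=2 ⇒ p=62, q=3
i=3: a=2 ⇒ p=145, q=7
i=4: a=9 ⇒ p=1367, q=66
i=5: a=1 ⇒ p=1512, q=73
i=6: a=12 ⇒ p=19511, q=942
…
i=10: a=2 ⇒ p=1085636, q=52415
i=11: a=1 ⇒ p=1524095, q=73584
fundamental: x₁=1524095, y₁=73584  (since 2322865569025 − 429·5414605056 = 1)
(x_2, y_2) = (1524095·1524095 + 429·73584·73584, 1524095·73584 + 73584·1524095) = (4645731138049, 224298012960)
(x_3, y_3) = (1524095·4645731138049 + 429·73584·224298012960, 1524095·224298012960 + 73584·4645731138049) = (14161071197688057215, 683702960124468816)
(x_4, y_4) = (1524095·14161071197688057215 + 429·73584·683702960124468816, 1524095·683702960124468816 + 73584·14161071197688057215) = (43165635614076113391052801, 2084056526021580302230080)
(x_5, y_5) = (1524095·43165635614076113391052801 + 429·73584·2084056526021580302230080, 1524095·2084056526021580302230080 + 73584·43165635614076113391052801) = (131577058822456507006275549422975, 6352600262053037158494583086384)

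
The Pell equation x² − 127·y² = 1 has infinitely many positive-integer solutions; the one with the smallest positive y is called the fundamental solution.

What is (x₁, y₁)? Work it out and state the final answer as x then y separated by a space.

d=127: √d = [11; 3,1,2,2,7,11,7,2,2,1,3,22] (ℓ=12, even), read p_11/q_11
a_0=11:  p_0=11·1+0=11,  q_0=11·0+1=1
…
a_2=1:  p_2=1·34+11=45,  q_2=1·3+1=4
a_3=2:  p_3=2·45+34=124,  q_3=2·4+3=11
…
a_5=7:  p_5=7·293+124=2175,  q_5=7·26+11=193
…
a_7=7:  p_7=7·24218+2175=171701,  q_7=7·2149+193=15236
…
a_9=2:  p_9=2·367620+171701=906941,  q_9=2·32621+15236=80478
a_10=1:  p_10=1·906941+367620=1274561,  q_10=1·80478+32621=113099
a_11=3:  p_11=3·1274561+906941=4730624,  q_11=3·113099+80478=419775
(x₁, y₁) = (4730624, 419775);  4730624² − 127·419775² = 1 ✓

4730624 419775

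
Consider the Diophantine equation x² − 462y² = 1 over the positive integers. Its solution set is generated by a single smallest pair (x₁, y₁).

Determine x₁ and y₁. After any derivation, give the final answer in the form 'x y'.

43 2

√462 → a₀=21, period (2,42); ℓ=2 even so k=1
k=0  a_k=21  p_k/q_k = 21/1
k=1  a_k=2  p_k/q_k = 43/2
fundamental: x₁=43, y₁=2  (since 1849 − 462·4 = 1)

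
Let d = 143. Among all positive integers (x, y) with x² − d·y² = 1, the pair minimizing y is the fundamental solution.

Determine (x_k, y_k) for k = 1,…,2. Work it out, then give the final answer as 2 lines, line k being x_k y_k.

12 1
287 24

√143 = [11; 1,22, …], period ℓ=2 (even) → k=1
a_0=11:  p_0=11·1+0=11,  q_0=11·0+1=1
a_1=1:  p_1=1·11+1=12,  q_1=1·1+0=1
(x₁, y₁) = (12, 1);  12² − 143·1² = 1 ✓
(12+1√143)^2 = 287 + 24√143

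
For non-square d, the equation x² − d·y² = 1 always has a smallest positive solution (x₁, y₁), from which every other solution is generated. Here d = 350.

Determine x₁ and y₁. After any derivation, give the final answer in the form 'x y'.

d=350: √d = [18; 1,2,2,2,1,36] (ℓ=6, even), read p_5/q_5
i=0: a=18 ⇒ p=18, q=1
…
i=2: a=2 ⇒ p=56, q=3
…
i=4: a=2 ⇒ p=318, q=17
i=5: a=1 ⇒ p=449, q=24
→ (449, 24).  Check: 449²=201601, 350·24²=201600, difference 1.

449 24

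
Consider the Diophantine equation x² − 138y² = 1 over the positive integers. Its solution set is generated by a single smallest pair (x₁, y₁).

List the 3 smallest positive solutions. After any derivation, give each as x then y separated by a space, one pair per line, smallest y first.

d=138: √d = [11; 1,2,1,22] (ℓ=4, even), read p_3/q_3
a_0=11:  p_0=11·1+0=11,  q_0=11·0+1=1
…
a_2=2:  p_2=2·12+11=35,  q_2=2·1+1=3
a_3=1:  p_3=1·35+12=47,  q_3=1·3+1=4
→ (47, 4).  Check: 47²=2209, 138·4²=2208, difference 1.
(47+4√138)^2 = 4417 + 376√138
(47+4√138)^3 = 415151 + 35340√138

47 4
4417 376
415151 35340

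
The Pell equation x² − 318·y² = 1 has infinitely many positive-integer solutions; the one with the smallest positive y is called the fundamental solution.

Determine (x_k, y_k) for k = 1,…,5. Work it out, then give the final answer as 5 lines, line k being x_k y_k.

√318 → a₀=17, period (1,4,1,34); ℓ=4 even so k=3
step 0: (17, 1)  from 17·(1,0) + (0,1)
…
step 2: (89, 5)  from 4·(18,1) + (17,1)
step 3: (107, 6)  from 1·(89,5) + (18,1)
fundamental: x₁=107, y₁=6  (since 11449 − 318·36 = 1)
k=2:  x_2 = 107·107+318·6·6 = 22897,  y_2 = 107·6+6·107 = 1284
k=3:  x_3 = 107·22897+318·6·1284 = 4899851,  y_3 = 107·1284+6·22897 = 274770
k=4:  x_4 = 107·4899851+318·6·274770 = 1048545217,  y_4 = 107·274770+6·4899851 = 58799496
k=5:  x_5 = 107·1048545217+318·6·58799496 = 224383776587,  y_5 = 107·58799496+6·1048545217 = 12582817374

107 6
22897 1284
4899851 274770
1048545217 58799496
224383776587 12582817374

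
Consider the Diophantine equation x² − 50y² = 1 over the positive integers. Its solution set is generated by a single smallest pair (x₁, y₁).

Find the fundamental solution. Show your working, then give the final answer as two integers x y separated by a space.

d=50: √d = [7; 14] (ℓ=1, odd), read p_1/q_1
a_0=7:  p_0=7·1+0=7,  q_0=7·0+1=1
a_1=14:  p_1=14·7+1=99,  q_1=14·1+0=14
→ (99, 14).  Check: 99²=9801, 50·14²=9800, difference 1.

99 14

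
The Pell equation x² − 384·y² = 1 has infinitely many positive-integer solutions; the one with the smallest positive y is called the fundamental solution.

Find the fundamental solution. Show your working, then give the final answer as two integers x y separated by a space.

4801 245

[19; 1,1,2,9,2,1,1,38] for √384; ℓ=8 ⇒ convergent index 7
step 0: (19, 1)  from 19·(1,0) + (0,1)
…
step 2: (39, 2)  from 1·(20,1) + (19,1)
…
step 4: (921, 47)  from 9·(98,5) + (39,2)
step 5: (1940, 99)  from 2·(921,47) + (98,5)
step 6: (2861, 146)  from 1·(1940,99) + (921,47)
step 7: (4801, 245)  from 1·(2861,146) + (1940,99)
→ (4801, 245).  Check: 4801²=23049601, 384·245²=23049600, difference 1.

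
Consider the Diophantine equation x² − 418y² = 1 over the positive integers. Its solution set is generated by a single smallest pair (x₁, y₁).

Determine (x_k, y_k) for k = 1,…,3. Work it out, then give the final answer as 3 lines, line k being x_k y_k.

[20; 2,4,20,4,2,40] for √418; ℓ=6 ⇒ convergent index 5
k=0  a_k=20  p_k/q_k = 20/1
…
k=4  a_k=4  p_k/q_k = 15068/737
k=5  a_k=2  p_k/q_k = 33857/1656
→ (33857, 1656).  Check: 33857²=1146296449, 418·1656²=1146296448, difference 1.
(x_2, y_2) = (33857·33857 + 418·1656·1656, 33857·1656 + 1656·33857) = (2292592897, 112134384)
(x_3, y_3) = (33857·2292592897 + 418·1656·112134384, 33857·112134384 + 1656·2292592897) = (155240635393601, 7593067676520)

33857 1656
2292592897 112134384
155240635393601 7593067676520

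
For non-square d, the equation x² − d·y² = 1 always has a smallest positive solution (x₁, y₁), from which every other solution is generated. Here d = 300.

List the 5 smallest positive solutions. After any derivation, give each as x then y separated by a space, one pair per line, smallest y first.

√300 → a₀=17, period (3,8,3,34); ℓ=4 even so k=3
i=0: a=17 ⇒ p=17, q=1
…
i=2: a=8 ⇒ p=433, q=25
i=3: a=3 ⇒ p=1351, q=78
→ (1351, 78).  Check: 1351²=1825201, 300·78²=1825200, difference 1.
n=2: (1351,78)∘(1351,78) = (1351·1351+300·78·78, 1351·78+78·1351) = (3650401,210756)
n=3: (3650401,210756)∘(1351,78) = (1351·3650401+300·78·210756, 1351·210756+78·3650401) = (9863382151,569462634)
n=4: (9863382151,569462634)∘(1351,78) = (1351·9863382151+300·78·569462634, 1351·569462634+78·9863382151) = (26650854921601,1538687826312)
n=5: (26650854921601,1538687826312)∘(1351,78) = (1351·26650854921601+300·78·1538687826312, 1351·1538687826312+78·26650854921601) = (72010600134783751,4157533937232390)

1351 78
3650401 210756
9863382151 569462634
26650854921601 1538687826312
72010600134783751 4157533937232390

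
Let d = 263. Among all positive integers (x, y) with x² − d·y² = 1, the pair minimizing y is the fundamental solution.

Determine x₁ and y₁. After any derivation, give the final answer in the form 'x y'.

139128 8579

d=263: √d = [16; 4,1,1,1,1,15,1,1,1,1,4,32] (ℓ=12, even), read p_11/q_11
a_0=16:  p_0=16·1+0=16,  q_0=16·0+1=1
a_1=4:  p_1=4·16+1=65,  q_1=4·1+0=4
…
a_3=1:  p_3=1·81+65=146,  q_3=1·5+4=9
a_4=1:  p_4=1·146+81=227,  q_4=1·9+5=14
…
a_6=15:  p_6=15·373+227=5822,  q_6=15·23+14=359
a_7=1:  p_7=1·5822+373=6195,  q_7=1·359+23=382
a_8=1:  p_8=1·6195+5822=12017,  q_8=1·382+359=741
a_9=1:  p_9=1·12017+6195=18212,  q_9=1·741+382=1123
a_10=1:  p_10=1·18212+12017=30229,  q_10=1·1123+741=1864
a_11=4:  p_11=4·30229+18212=139128,  q_11=4·1864+1123=8579
→ (139128, 8579).  Check: 139128²=19356600384, 263·8579²=19356600383, difference 1.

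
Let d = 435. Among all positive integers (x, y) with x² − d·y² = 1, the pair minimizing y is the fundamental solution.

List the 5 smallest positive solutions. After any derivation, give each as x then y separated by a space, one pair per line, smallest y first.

146 7
42631 2044
12448106 596841
3634804321 174275528
1061350413626 50887857335

√435 = [20; 1,5,1,40, …], period ℓ=4 (even) → k=3
a_0=20:  p_0=20·1+0=20,  q_0=20·0+1=1
a_1=1:  p_1=1·20+1=21,  q_1=1·1+0=1
a_2=5:  p_2=5·21+20=125,  q_2=5·1+1=6
a_3=1:  p_3=1·125+21=146,  q_3=1·6+1=7
fundamental: x₁=146, y₁=7  (since 21316 − 435·49 = 1)
(146+7√435)^2 = 42631 + 2044√435
(146+7√435)^3 = 12448106 + 596841√435
(146+7√435)^4 = 3634804321 + 174275528√435
(146+7√435)^5 = 1061350413626 + 50887857335√435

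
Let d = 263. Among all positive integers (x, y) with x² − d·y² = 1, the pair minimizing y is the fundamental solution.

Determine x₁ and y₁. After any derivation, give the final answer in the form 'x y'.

139128 8579

√263 → a₀=16, period (4,1,1,1,1,15,1,1,1,1,4,32); ℓ=12 even so k=11
k=0  a_k=16  p_k/q_k = 16/1
…
k=9  a_k=1  p_k/q_k = 18212/1123
k=10  a_k=1  p_k/q_k = 30229/1864
k=11  a_k=4  p_k/q_k = 139128/8579
(x₁, y₁) = (139128, 8579);  139128² − 263·8579² = 1 ✓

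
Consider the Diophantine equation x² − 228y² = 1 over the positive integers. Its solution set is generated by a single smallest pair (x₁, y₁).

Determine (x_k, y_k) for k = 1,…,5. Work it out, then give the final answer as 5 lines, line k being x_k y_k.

√228 = [15; 10,30, …], period ℓ=2 (even) → k=1
i=0: a=15 ⇒ p=15, q=1
i=1: a=10 ⇒ p=151, q=10
fundamental: x₁=151, y₁=10  (since 22801 − 228·100 = 1)
k=2:  x_2 = 151·151+228·10·10 = 45601,  y_2 = 151·10+10·151 = 3020
k=3:  x_3 = 151·45601+228·10·3020 = 13771351,  y_3 = 151·3020+10·45601 = 912030
k=4:  x_4 = 151·13771351+228·10·912030 = 4158902401,  y_4 = 151·912030+10·13771351 = 275430040
k=5:  x_5 = 151·4158902401+228·10·275430040 = 1255974753751,  y_5 = 151·275430040+10·4158902401 = 83178960050

151 10
45601 3020
13771351 912030
4158902401 275430040
1255974753751 83178960050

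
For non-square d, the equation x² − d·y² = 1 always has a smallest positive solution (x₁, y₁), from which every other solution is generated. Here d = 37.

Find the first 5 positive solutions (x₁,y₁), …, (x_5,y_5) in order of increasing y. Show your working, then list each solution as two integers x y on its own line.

[6; 12] for √37; ℓ=1 ⇒ convergent index 1
a_0=6:  p_0=6·1+0=6,  q_0=6·0+1=1
a_1=12:  p_1=12·6+1=73,  q_1=12·1+0=12
→ (73, 12).  Check: 73²=5329, 37·12²=5328, difference 1.
n=2: (73,12)∘(73,12) = (73·73+37·12·12, 73·12+12·73) = (10657,1752)
n=3: (10657,1752)∘(73,12) = (73·10657+37·12·1752, 73·1752+12·10657) = (1555849,255780)
n=4: (1555849,255780)∘(73,12) = (73·1555849+37·12·255780, 73·255780+12·1555849) = (227143297,37342128)
n=5: (227143297,37342128)∘(73,12) = (73·227143297+37·12·37342128, 73·37342128+12·227143297) = (33161365513,5451694908)

73 12
10657 1752
1555849 255780
227143297 37342128
33161365513 5451694908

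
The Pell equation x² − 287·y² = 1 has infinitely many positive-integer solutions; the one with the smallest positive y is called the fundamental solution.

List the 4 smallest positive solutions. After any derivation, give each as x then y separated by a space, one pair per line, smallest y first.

288 17
165887 9792
95550624 5640175
55036993537 3248731008

√287 → a₀=16, period (1,15,1,32); ℓ=4 even so k=3
i=0: a=16 ⇒ p=16, q=1
…
i=2: a=15 ⇒ p=271, q=16
i=3: a=1 ⇒ p=288, q=17
fundamental: x₁=288, y₁=17  (since 82944 − 287·289 = 1)
n=2: (288,17)∘(288,17) = (288·288+287·17·17, 288·17+17·288) = (165887,9792)
n=3: (165887,9792)∘(288,17) = (288·165887+287·17·9792, 288·9792+17·165887) = (95550624,5640175)
n=4: (95550624,5640175)∘(288,17) = (288·95550624+287·17·5640175, 288·5640175+17·95550624) = (55036993537,3248731008)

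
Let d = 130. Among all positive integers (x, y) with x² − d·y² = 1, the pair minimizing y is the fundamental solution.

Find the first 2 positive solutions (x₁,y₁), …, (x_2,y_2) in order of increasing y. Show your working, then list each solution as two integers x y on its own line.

√130 = [11; 2,2,22, …], period ℓ=3 (odd) → k=5
a_0=11:  p_0=11·1+0=11,  q_0=11·0+1=1
a_1=2:  p_1=2·11+1=23,  q_1=2·1+0=2
a_2=2:  p_2=2·23+11=57,  q_2=2·2+1=5
a_3=22:  p_3=22·57+23=1277,  q_3=22·5+2=112
a_4=2:  p_4=2·1277+57=2611,  q_4=2·112+5=229
a_5=2:  p_5=2·2611+1277=6499,  q_5=2·229+112=570
(x₁, y₁) = (6499, 570);  6499² − 130·570² = 1 ✓
n=2: (6499,570)∘(6499,570) = (6499·6499+130·570·570, 6499·570+570·6499) = (84474001,7408860)

6499 570
84474001 7408860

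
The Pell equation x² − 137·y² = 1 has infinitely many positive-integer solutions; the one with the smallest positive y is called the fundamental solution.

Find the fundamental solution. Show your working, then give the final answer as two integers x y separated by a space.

d=137: √d = [11; 1,2,2,1,1,2,2,1,22] (ℓ=9, odd), read p_17/q_17
step 0: (11, 1)  from 11·(1,0) + (0,1)
step 1: (12, 1)  from 1·(11,1) + (1,0)
step 2: (35, 3)  from 2·(12,1) + (11,1)
step 3: (82, 7)  from 2·(35,3) + (12,1)
step 4: (117, 10)  from 1·(82,7) + (35,3)
step 5: (199, 17)  from 1·(117,10) + (82,7)
step 6: (515, 44)  from 2·(199,17) + (117,10)
step 7: (1229, 105)  from 2·(515,44) + (199,17)
step 8: (1744, 149)  from 1·(1229,105) + (515,44)
step 9: (39597, 3383)  from 22·(1744,149) + (1229,105)
step 10: (41341, 3532)  from 1·(39597,3383) + (1744,149)
step 11: (122279, 10447)  from 2·(41341,3532) + (39597,3383)
step 12: (285899, 24426)  from 2·(122279,10447) + (41341,3532)
step 13: (408178, 34873)  from 1·(285899,24426) + (122279,10447)
…
step 16: (4286741, 366241)  from 2·(1796332,153471) + (694077,59299)
step 17: (6083073, 519712)  from 1·(4286741,366241) + (1796332,153471)
fundamental: x₁=6083073, y₁=519712  (since 37003777123329 − 137·270100562944 = 1)

6083073 519712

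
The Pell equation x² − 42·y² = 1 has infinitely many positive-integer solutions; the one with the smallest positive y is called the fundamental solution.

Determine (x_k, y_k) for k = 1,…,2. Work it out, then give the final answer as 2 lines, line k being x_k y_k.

d=42: √d = [6; 2,12] (ℓ=2, even), read p_1/q_1
step 0: (6, 1)  from 6·(1,0) + (0,1)
step 1: (13, 2)  from 2·(6,1) + (1,0)
fundamental: x₁=13, y₁=2  (since 169 − 42·4 = 1)
(13+2√42)^2 = 337 + 52√42

13 2
337 52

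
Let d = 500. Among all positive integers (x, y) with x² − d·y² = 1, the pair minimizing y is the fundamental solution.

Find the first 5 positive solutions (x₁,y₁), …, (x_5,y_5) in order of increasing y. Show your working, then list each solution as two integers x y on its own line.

930249 41602
1730726404001 77400437796
3220013013190122249 144003359718540806
5990827771012465337616001 267917962749548332043592
11145923086309929722690704506249 498460833859465169310720288010

d=500: √d = [22; 2,1,3,2,1,…,1,2,44] (ℓ=14, even), read p_13/q_13
i=0: a=22 ⇒ p=22, q=1
…
i=2: a=1 ⇒ p=67, q=3
i=3: a=3 ⇒ p=246, q=11
i=4: a=2 ⇒ p=559, q=25
i=5: a=1 ⇒ p=805, q=36
…
i=7: a=10 ⇒ p=14445, q=646
i=8: a=1 ⇒ p=15809, q=707
i=9: a=1 ⇒ p=30254, q=1353
…
i=12: a=1 ⇒ p=335522, q=15005
i=13: a=2 ⇒ p=930249, q=41602
fundamental: x₁=930249, y₁=41602  (since 865363202001 − 500·1730726404 = 1)
(930249+41602√500)^2 = 1730726404001 + 77400437796√500
(930249+41602√500)^3 = 3220013013190122249 + 144003359718540806√500
(930249+41602√500)^4 = 5990827771012465337616001 + 267917962749548332043592√500
(930249+41602√500)^5 = 11145923086309929722690704506249 + 498460833859465169310720288010√500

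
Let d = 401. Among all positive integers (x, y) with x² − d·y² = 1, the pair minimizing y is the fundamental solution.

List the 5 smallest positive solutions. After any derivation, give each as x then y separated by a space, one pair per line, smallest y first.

801 40
1283201 64080
2055687201 102656120
3293209612801 164455040160
5275719744020001 263456871680200

√401 = [20; 40, …], period ℓ=1 (odd) → k=1
k=0  a_k=20  p_k/q_k = 20/1
k=1  a_k=40  p_k/q_k = 801/40
(x₁, y₁) = (801, 40);  801² − 401·40² = 1 ✓
n=2: (801,40)∘(801,40) = (801·801+401·40·40, 801·40+40·801) = (1283201,64080)
n=3: (1283201,64080)∘(801,40) = (801·1283201+401·40·64080, 801·64080+40·1283201) = (2055687201,102656120)
n=4: (2055687201,102656120)∘(801,40) = (801·2055687201+401·40·102656120, 801·102656120+40·2055687201) = (3293209612801,164455040160)
n=5: (3293209612801,164455040160)∘(801,40) = (801·3293209612801+401·40·164455040160, 801·164455040160+40·3293209612801) = (5275719744020001,263456871680200)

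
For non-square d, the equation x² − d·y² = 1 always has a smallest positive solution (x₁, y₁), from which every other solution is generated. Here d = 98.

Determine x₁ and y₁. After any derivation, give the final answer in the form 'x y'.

99 10

√98 = [9; 1,8,1,18, …], period ℓ=4 (even) → k=3
k=0  a_k=9  p_k/q_k = 9/1
k=1  a_k=1  p_k/q_k = 10/1
k=2  a_k=8  p_k/q_k = 89/9
k=3  a_k=1  p_k/q_k = 99/10
→ (99, 10).  Check: 99²=9801, 98·10²=9800, difference 1.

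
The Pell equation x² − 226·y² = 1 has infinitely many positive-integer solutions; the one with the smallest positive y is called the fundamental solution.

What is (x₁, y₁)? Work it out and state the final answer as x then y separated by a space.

√226 → a₀=15, period (30); ℓ=1 odd so k=1
a_0=15:  p_0=15·1+0=15,  q_0=15·0+1=1
a_1=30:  p_1=30·15+1=451,  q_1=30·1+0=30
fundamental: x₁=451, y₁=30  (since 203401 − 226·900 = 1)

451 30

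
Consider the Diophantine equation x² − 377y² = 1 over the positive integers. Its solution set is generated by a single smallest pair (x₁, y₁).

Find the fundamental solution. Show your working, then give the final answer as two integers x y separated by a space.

233 12

√377 → a₀=19, period (2,2,2,38); ℓ=4 even so k=3
step 0: (19, 1)  from 19·(1,0) + (0,1)
step 1: (39, 2)  from 2·(19,1) + (1,0)
step 2: (97, 5)  from 2·(39,2) + (19,1)
step 3: (233, 12)  from 2·(97,5) + (39,2)
fundamental: x₁=233, y₁=12  (since 54289 − 377·144 = 1)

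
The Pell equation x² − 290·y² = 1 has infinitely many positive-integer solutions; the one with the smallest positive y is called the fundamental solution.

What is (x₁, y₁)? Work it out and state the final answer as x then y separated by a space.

√290 → a₀=17, period (34); ℓ=1 odd so k=1
k=0  a_k=17  p_k/q_k = 17/1
k=1  a_k=34  p_k/q_k = 579/34
→ (579, 34).  Check: 579²=335241, 290·34²=335240, difference 1.

579 34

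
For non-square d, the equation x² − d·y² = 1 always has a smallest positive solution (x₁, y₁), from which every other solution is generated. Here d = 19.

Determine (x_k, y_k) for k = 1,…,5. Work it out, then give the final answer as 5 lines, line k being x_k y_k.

170 39
57799 13260
19651490 4508361
6681448801 1532829480
2271672940850 521157514839

√19 → a₀=4, period (2,1,3,1,2,8); ℓ=6 even so k=5
a_0=4:  p_0=4·1+0=4,  q_0=4·0+1=1
a_1=2:  p_1=2·4+1=9,  q_1=2·1+0=2
a_2=1:  p_2=1·9+4=13,  q_2=1·2+1=3
a_3=3:  p_3=3·13+9=48,  q_3=3·3+2=11
a_4=1:  p_4=1·48+13=61,  q_4=1·11+3=14
a_5=2:  p_5=2·61+48=170,  q_5=2·14+11=39
(x₁, y₁) = (170, 39);  170² − 19·39² = 1 ✓
(x_2, y_2) = (170·170 + 19·39·39, 170·39 + 39·170) = (57799, 13260)
(x_3, y_3) = (170·57799 + 19·39·13260, 170·13260 + 39·57799) = (19651490, 4508361)
(x_4, y_4) = (170·19651490 + 19·39·4508361, 170·4508361 + 39·19651490) = (6681448801, 1532829480)
(x_5, y_5) = (170·6681448801 + 19·39·1532829480, 170·1532829480 + 39·6681448801) = (2271672940850, 521157514839)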